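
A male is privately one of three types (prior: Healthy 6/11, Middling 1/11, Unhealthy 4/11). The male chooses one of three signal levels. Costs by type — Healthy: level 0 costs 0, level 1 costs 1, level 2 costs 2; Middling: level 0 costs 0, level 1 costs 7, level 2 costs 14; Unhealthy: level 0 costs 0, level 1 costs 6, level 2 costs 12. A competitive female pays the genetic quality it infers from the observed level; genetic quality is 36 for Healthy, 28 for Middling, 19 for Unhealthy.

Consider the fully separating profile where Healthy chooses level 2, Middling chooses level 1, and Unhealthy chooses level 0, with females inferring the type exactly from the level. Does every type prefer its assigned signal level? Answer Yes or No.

Separating mating payoffs: level 2 → 36, level 1 → 28, level 0 → 19.
Healthy (assigned level 2): level 0: 19 − 0 = 19; level 1: 28 − 1 = 27; level 2: 36 − 2 = 34. Healthy stays.
Middling (assigned level 1): level 0: 19 − 0 = 19; level 1: 28 − 7 = 21; level 2: 36 − 14 = 22. Middling prefers level 2.
Unhealthy (assigned level 0): level 0: 19 − 0 = 19; level 1: 28 − 6 = 22; level 2: 36 − 12 = 24. Unhealthy prefers level 2.
At least one type deviates; the separating profile fails.

No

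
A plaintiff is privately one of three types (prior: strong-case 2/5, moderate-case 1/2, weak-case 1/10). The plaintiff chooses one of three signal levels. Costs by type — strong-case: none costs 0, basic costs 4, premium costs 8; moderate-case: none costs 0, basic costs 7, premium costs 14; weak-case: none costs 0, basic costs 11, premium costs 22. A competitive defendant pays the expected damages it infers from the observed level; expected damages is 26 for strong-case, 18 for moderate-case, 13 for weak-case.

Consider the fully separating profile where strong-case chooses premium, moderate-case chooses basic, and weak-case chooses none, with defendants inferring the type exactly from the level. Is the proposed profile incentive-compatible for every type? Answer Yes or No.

Separating settlements: premium → 26, basic → 18, none → 13.
strong-case (assigned premium): none: 13 − 0 = 13; basic: 18 − 4 = 14; premium: 26 − 8 = 18. strong-case stays.
moderate-case (assigned basic): none: 13 − 0 = 13; basic: 18 − 7 = 11; premium: 26 − 14 = 12. moderate-case prefers none.
weak-case (assigned none): none: 13 − 0 = 13; basic: 18 − 11 = 7; premium: 26 − 22 = 4. weak-case stays.
At least one type deviates; the separating profile fails.

No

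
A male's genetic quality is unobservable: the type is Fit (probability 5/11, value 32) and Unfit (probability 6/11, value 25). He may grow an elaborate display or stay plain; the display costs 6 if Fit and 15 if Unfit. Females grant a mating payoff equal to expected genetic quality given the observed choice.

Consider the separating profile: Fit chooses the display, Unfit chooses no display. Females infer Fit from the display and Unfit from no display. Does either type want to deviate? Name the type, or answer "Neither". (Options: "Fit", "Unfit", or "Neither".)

Neither

The display pays 32; no display pays 25.
Fit: assigned the display, nets 32 − 6 = 26; deviating to no display nets 25.
Unfit: assigned no display, nets 25; deviating to the display nets 32 − 15 = 17.
Both types strictly prefer their assigned action; no profitable deviation.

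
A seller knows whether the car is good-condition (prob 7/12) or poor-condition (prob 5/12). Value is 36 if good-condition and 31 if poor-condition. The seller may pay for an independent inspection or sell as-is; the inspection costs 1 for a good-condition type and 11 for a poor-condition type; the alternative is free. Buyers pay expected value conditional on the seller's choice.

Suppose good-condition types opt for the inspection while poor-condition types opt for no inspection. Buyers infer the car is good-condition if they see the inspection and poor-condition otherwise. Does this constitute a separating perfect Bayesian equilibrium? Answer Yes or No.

Yes

Under these beliefs, the inspection earns price 36 and no inspection earns price 31.
good-condition: the inspection nets 36 − 1 = 35; no inspection nets 31. good-condition prefers the inspection.
poor-condition: the inspection nets 36 − 11 = 25; no inspection nets 31. poor-condition prefers no inspection.
Neither type deviates, so the separating profile is an equilibrium.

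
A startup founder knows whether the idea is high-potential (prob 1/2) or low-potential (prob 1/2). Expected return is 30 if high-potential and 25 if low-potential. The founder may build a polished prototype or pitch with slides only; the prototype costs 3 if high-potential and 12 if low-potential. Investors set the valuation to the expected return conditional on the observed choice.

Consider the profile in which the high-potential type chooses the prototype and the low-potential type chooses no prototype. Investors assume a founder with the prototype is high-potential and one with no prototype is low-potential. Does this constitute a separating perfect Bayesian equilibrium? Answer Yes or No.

Yes

Under these beliefs, the prototype earns valuation 30 and no prototype earns valuation 25.
high-potential: the prototype nets 30 − 3 = 27; no prototype nets 25. high-potential prefers the prototype.
low-potential: the prototype nets 30 − 12 = 18; no prototype nets 25. low-potential prefers no prototype.
Neither type deviates, so the separating profile is an equilibrium.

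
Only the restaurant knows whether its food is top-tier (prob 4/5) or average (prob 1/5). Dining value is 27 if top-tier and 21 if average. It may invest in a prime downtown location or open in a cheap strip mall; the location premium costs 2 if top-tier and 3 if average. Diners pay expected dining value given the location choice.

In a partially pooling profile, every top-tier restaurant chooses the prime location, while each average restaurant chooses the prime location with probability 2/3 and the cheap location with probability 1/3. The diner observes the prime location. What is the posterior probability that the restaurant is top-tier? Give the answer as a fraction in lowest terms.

6/7

P(the prime location) = (4/5)·1 + (1/5)·(2/3) = 14/15.
By Bayes' rule, P(top-tier | the prime location) = (4/5) / (14/15) = 6/7.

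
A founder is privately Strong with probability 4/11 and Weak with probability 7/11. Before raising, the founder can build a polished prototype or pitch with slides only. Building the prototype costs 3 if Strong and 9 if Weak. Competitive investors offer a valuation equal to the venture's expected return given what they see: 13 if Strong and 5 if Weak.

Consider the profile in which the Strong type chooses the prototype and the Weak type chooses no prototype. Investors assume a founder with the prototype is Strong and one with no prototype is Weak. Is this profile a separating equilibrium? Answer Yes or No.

Yes

Under these beliefs, the prototype earns valuation 13 and no prototype earns valuation 5.
Strong: the prototype nets 13 − 3 = 10; no prototype nets 5. Strong prefers the prototype.
Weak: the prototype nets 13 − 9 = 4; no prototype nets 5. Weak prefers no prototype.
Neither type deviates, so the separating profile is an equilibrium.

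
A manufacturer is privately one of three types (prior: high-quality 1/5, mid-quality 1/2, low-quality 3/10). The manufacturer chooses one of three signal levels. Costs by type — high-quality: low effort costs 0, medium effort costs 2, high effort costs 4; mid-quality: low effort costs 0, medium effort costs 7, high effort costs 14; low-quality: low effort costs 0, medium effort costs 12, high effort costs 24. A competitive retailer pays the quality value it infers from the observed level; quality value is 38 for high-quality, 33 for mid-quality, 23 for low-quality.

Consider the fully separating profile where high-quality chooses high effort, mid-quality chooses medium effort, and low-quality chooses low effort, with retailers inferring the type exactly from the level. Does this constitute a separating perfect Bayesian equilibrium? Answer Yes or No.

Yes

Separating prices: high effort → 38, medium effort → 33, low effort → 23.
high-quality (assigned high effort): low effort: 23 − 0 = 23; medium effort: 33 − 2 = 31; high effort: 38 − 4 = 34. high-quality stays.
mid-quality (assigned medium effort): low effort: 23 − 0 = 23; medium effort: 33 − 7 = 26; high effort: 38 − 14 = 24. mid-quality stays.
low-quality (assigned low effort): low effort: 23 − 0 = 23; medium effort: 33 − 12 = 21; high effort: 38 − 24 = 14. low-quality stays.
Every type prefers its assigned level; separation holds.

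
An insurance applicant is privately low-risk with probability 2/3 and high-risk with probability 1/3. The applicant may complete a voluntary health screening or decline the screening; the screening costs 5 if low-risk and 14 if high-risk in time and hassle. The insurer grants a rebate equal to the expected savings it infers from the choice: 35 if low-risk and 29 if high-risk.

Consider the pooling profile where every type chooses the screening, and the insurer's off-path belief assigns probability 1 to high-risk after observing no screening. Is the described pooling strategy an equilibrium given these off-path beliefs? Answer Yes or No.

No

On path, the insurer holds the prior and pays 2/3·35 + 1/3·29 = 33. Off path (no screening), believing high-risk, it pays 29.
low-risk: the screening nets 33 − 5 = 28; no screening nets 29. low-risk would deviate.
high-risk: the screening nets 33 − 14 = 19; no screening nets 29. high-risk would deviate.
A type deviates, so pooling fails.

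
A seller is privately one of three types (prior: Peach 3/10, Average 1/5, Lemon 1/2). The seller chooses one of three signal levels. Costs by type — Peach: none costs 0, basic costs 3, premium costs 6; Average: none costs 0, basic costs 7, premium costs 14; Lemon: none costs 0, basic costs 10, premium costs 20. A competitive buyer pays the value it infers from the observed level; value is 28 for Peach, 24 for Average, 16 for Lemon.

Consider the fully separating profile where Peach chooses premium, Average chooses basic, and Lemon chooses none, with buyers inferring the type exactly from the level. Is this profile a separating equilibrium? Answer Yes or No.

Separating prices: premium → 28, basic → 24, none → 16.
Peach (assigned premium): none: 16 − 0 = 16; basic: 24 − 3 = 21; premium: 28 − 6 = 22. Peach stays.
Average (assigned basic): none: 16 − 0 = 16; basic: 24 − 7 = 17; premium: 28 − 14 = 14. Average stays.
Lemon (assigned none): none: 16 − 0 = 16; basic: 24 − 10 = 14; premium: 28 − 20 = 8. Lemon stays.
Every type prefers its assigned level; separation holds.

Yes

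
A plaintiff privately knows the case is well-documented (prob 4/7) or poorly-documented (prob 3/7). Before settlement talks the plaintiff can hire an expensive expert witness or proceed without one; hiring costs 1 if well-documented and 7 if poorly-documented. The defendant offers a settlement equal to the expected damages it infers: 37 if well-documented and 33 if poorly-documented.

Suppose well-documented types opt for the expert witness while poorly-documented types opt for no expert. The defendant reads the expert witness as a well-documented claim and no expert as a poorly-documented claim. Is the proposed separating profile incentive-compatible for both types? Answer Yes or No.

Yes

Under these beliefs, the expert witness earns settlement 37 and no expert earns settlement 33.
well-documented: the expert witness nets 37 − 1 = 36; no expert nets 33. well-documented prefers the expert witness.
poorly-documented: the expert witness nets 37 − 7 = 30; no expert nets 33. poorly-documented prefers no expert.
Neither type deviates, so the separating profile is an equilibrium.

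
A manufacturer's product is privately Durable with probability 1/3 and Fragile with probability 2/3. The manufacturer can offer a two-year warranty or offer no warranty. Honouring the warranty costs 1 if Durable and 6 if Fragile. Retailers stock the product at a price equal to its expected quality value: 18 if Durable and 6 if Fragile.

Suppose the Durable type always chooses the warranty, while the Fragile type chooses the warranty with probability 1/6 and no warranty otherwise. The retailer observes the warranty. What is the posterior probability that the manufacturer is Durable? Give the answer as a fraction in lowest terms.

P(the warranty) = (1/3)·1 + (2/3)·(1/6) = 4/9.
By Bayes' rule, P(Durable | the warranty) = (1/3) / (4/9) = 3/4.

3/4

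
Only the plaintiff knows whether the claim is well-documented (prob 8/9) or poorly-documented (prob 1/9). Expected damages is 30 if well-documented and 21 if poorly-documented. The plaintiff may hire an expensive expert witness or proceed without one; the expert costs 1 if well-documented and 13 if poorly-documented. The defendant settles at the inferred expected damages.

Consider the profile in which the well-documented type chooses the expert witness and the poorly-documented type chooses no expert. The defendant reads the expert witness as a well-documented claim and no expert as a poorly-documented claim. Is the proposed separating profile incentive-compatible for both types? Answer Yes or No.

Under these beliefs, the expert witness earns settlement 30 and no expert earns settlement 21.
well-documented: the expert witness nets 30 − 1 = 29; no expert nets 21. well-documented prefers the expert witness.
poorly-documented: the expert witness nets 30 − 13 = 17; no expert nets 21. poorly-documented prefers no expert.
Neither type deviates, so the separating profile is an equilibrium.

Yes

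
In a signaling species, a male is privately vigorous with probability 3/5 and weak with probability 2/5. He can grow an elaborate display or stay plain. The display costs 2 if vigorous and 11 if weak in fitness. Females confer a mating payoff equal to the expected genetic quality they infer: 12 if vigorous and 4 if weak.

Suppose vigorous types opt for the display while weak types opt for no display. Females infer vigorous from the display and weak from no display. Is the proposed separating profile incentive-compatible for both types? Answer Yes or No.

Yes

Under these beliefs, the display earns mating payoff 12 and no display earns mating payoff 4.
vigorous: the display nets 12 − 2 = 10; no display nets 4. vigorous prefers the display.
weak: the display nets 12 − 11 = 1; no display nets 4. weak prefers no display.
Neither type deviates, so the separating profile is an equilibrium.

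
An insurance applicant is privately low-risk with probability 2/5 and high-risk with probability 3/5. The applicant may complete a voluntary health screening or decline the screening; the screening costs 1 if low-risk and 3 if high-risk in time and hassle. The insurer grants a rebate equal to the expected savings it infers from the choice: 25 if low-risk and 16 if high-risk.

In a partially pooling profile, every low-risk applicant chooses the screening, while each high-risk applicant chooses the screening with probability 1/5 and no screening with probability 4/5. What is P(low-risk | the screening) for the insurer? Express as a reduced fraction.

10/13

P(the screening) = (2/5)·1 + (3/5)·(1/5) = 13/25.
By Bayes' rule, P(low-risk | the screening) = (2/5) / (13/25) = 10/13.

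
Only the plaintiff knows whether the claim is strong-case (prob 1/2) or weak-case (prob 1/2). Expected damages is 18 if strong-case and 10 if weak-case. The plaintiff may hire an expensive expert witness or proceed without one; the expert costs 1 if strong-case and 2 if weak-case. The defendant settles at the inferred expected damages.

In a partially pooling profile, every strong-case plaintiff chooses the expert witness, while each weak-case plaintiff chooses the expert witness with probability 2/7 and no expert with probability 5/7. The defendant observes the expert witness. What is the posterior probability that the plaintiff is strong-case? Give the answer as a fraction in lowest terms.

P(the expert witness) = (1/2)·1 + (1/2)·(2/7) = 9/14.
By Bayes' rule, P(strong-case | the expert witness) = (1/2) / (9/14) = 7/9.

7/9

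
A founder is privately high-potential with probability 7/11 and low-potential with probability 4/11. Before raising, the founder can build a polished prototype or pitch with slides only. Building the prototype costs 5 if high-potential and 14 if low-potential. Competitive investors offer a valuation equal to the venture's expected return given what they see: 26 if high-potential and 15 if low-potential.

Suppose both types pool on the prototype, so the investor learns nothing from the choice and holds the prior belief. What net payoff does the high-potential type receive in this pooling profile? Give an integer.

17

Pooled valuation = 7/11·26 + 4/11·15 = 22.
high-potential pays cost 5 for the prototype, so net payoff = 22 − 5 = 17.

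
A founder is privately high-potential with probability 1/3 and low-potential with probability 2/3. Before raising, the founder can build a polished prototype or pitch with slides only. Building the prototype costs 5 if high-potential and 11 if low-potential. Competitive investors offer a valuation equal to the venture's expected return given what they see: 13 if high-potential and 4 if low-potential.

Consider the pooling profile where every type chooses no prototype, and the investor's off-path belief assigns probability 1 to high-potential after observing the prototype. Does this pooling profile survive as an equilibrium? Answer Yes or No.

On path, the investor holds the prior and pays 1/3·13 + 2/3·4 = 7. Off path (the prototype), believing high-potential, it pays 13.
high-potential: no prototype nets 7; the prototype nets 13 − 5 = 8. high-potential would deviate.
low-potential: no prototype nets 7; the prototype nets 13 − 11 = 2. low-potential stays.
A type deviates, so pooling fails.

No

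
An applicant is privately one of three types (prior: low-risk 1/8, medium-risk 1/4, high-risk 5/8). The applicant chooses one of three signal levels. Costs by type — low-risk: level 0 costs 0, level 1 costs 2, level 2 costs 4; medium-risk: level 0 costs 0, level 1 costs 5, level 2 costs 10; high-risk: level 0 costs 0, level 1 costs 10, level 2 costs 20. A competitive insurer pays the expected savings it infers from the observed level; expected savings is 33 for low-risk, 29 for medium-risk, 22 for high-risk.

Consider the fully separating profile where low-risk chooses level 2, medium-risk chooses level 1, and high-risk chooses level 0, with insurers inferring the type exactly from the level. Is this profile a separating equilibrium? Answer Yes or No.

Yes

Separating rebates: level 2 → 33, level 1 → 29, level 0 → 22.
low-risk (assigned level 2): level 0: 22 − 0 = 22; level 1: 29 − 2 = 27; level 2: 33 − 4 = 29. low-risk stays.
medium-risk (assigned level 1): level 0: 22 − 0 = 22; level 1: 29 − 5 = 24; level 2: 33 − 10 = 23. medium-risk stays.
high-risk (assigned level 0): level 0: 22 − 0 = 22; level 1: 29 − 10 = 19; level 2: 33 − 20 = 13. high-risk stays.
Every type prefers its assigned level; separation holds.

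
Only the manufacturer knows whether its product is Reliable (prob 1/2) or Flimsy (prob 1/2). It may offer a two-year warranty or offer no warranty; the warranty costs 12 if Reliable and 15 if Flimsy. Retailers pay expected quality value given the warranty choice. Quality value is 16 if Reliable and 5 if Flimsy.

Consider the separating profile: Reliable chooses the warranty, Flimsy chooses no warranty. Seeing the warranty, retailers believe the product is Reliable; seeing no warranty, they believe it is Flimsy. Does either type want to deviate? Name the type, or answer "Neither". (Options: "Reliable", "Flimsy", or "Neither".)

The warranty pays 16; no warranty pays 5.
Reliable: assigned the warranty, nets 16 − 12 = 4; deviating to no warranty nets 5.
Flimsy: assigned no warranty, nets 5; deviating to the warranty nets 16 − 15 = 1.
The Reliable type gains 1 by deviating.

Reliable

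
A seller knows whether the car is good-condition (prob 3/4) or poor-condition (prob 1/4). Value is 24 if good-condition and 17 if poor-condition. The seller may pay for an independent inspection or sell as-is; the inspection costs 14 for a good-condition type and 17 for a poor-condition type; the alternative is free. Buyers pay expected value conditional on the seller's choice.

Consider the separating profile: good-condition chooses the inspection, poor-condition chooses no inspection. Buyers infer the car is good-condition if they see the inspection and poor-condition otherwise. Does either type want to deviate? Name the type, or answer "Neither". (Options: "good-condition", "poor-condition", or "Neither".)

good-condition

The inspection pays 24; no inspection pays 17.
good-condition: assigned the inspection, nets 24 − 14 = 10; deviating to no inspection nets 17.
poor-condition: assigned no inspection, nets 17; deviating to the inspection nets 24 − 17 = 7.
The good-condition type gains 7 by deviating.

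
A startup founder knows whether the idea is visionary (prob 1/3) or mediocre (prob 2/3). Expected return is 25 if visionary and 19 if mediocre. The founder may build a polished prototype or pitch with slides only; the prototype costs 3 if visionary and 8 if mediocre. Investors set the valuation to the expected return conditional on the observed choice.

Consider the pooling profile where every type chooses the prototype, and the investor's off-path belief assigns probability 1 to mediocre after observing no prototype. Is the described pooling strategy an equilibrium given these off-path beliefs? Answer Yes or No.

On path, the investor holds the prior and pays 1/3·25 + 2/3·19 = 21. Off path (no prototype), believing mediocre, it pays 19.
visionary: the prototype nets 21 − 3 = 18; no prototype nets 19. visionary would deviate.
mediocre: the prototype nets 21 − 8 = 13; no prototype nets 19. mediocre would deviate.
A type deviates, so pooling fails.

No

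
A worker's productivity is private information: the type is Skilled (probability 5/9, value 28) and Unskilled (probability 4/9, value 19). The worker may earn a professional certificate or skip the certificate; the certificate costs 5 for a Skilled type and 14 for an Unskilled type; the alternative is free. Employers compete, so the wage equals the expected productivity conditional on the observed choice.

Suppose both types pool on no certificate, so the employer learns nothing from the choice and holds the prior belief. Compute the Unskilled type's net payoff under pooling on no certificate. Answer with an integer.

Pooled wage = 5/9·28 + 4/9·19 = 24.
Unskilled pays no cost for no certificate, so net payoff = 24.

24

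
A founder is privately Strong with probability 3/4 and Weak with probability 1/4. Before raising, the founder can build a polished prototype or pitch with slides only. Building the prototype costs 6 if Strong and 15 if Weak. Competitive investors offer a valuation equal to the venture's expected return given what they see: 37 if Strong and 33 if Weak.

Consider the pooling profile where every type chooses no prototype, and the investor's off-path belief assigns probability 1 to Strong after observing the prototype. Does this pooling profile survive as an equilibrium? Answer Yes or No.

On path, the investor holds the prior and pays 3/4·37 + 1/4·33 = 36. Off path (the prototype), believing Strong, it pays 37.
Strong: no prototype nets 36; the prototype nets 37 − 6 = 31. Strong stays.
Weak: no prototype nets 36; the prototype nets 37 − 15 = 22. Weak stays.
No type deviates, so pooling is sustained.

Yes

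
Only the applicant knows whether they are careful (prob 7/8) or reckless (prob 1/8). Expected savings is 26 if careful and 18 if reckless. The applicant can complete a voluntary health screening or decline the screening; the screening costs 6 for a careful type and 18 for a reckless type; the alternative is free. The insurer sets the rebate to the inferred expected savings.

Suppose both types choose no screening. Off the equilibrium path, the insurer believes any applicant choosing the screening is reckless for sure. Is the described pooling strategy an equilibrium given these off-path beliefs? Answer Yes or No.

On path, the insurer holds the prior and pays 7/8·26 + 1/8·18 = 25. Off path (the screening), believing reckless, it pays 18.
careful: no screening nets 25; the screening nets 18 − 6 = 12. careful stays.
reckless: no screening nets 25; the screening nets 18 − 18 = 0. reckless stays.
No type deviates, so pooling is sustained.

Yes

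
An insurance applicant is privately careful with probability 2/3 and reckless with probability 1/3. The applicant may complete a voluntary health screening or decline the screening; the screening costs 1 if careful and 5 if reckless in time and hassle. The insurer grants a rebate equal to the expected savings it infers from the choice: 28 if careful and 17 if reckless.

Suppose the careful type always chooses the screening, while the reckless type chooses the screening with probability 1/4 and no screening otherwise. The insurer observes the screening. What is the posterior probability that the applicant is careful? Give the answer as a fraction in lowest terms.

P(the screening) = (2/3)·1 + (1/3)·(1/4) = 3/4.
By Bayes' rule, P(careful | the screening) = (2/3) / (3/4) = 8/9.

8/9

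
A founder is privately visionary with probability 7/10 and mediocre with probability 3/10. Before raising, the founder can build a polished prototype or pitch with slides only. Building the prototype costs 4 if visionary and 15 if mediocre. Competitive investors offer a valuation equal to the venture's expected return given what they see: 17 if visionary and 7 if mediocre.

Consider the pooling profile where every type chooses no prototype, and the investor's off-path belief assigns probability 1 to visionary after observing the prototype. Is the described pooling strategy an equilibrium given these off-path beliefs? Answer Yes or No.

Yes

On path, the investor holds the prior and pays 7/10·17 + 3/10·7 = 14. Off path (the prototype), believing visionary, it pays 17.
visionary: no prototype nets 14; the prototype nets 17 − 4 = 13. visionary stays.
mediocre: no prototype nets 14; the prototype nets 17 − 15 = 2. mediocre stays.
No type deviates, so pooling is sustained.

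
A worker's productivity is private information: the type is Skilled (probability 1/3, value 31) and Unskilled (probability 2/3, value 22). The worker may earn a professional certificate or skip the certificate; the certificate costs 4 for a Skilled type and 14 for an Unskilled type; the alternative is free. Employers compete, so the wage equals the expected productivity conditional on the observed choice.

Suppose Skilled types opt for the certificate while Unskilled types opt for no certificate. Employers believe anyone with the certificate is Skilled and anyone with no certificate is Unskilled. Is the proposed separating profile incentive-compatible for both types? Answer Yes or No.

Under these beliefs, the certificate earns wage 31 and no certificate earns wage 22.
Skilled: the certificate nets 31 − 4 = 27; no certificate nets 22. Skilled prefers the certificate.
Unskilled: the certificate nets 31 − 14 = 17; no certificate nets 22. Unskilled prefers no certificate.
Neither type deviates, so the separating profile is an equilibrium.

Yes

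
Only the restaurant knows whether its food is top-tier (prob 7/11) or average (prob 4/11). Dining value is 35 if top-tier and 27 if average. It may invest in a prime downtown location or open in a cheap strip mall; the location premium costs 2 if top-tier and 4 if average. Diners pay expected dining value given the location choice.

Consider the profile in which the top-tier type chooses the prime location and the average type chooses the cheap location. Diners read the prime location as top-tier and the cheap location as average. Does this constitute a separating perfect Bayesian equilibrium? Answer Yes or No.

No

Under these beliefs, the prime location earns price premium 35 and the cheap location earns price premium 27.
top-tier: the prime location nets 35 − 2 = 33; the cheap location nets 27. top-tier prefers the prime location.
average: the prime location nets 35 − 4 = 31; the cheap location nets 27. average would deviate to the prime location.
average has a profitable deviation, so the profile is not an equilibrium.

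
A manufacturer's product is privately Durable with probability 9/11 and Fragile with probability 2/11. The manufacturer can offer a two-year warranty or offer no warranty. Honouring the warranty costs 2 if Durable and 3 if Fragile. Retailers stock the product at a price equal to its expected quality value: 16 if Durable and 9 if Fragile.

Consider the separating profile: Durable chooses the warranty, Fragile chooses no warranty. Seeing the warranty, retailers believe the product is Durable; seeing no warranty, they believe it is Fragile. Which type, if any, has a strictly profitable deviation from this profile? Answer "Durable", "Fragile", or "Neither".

Fragile

The warranty pays 16; no warranty pays 9.
Durable: assigned the warranty, nets 16 − 2 = 14; deviating to no warranty nets 9.
Fragile: assigned no warranty, nets 9; deviating to the warranty nets 16 − 3 = 13.
The Fragile type gains 4 by deviating.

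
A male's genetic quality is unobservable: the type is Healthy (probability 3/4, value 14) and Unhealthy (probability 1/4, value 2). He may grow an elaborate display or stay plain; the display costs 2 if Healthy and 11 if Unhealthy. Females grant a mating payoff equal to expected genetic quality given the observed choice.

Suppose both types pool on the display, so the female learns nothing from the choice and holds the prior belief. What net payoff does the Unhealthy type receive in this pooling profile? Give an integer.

0

Pooled mating payoff = 3/4·14 + 1/4·2 = 11.
Unhealthy pays cost 11 for the display, so net payoff = 11 − 11 = 0.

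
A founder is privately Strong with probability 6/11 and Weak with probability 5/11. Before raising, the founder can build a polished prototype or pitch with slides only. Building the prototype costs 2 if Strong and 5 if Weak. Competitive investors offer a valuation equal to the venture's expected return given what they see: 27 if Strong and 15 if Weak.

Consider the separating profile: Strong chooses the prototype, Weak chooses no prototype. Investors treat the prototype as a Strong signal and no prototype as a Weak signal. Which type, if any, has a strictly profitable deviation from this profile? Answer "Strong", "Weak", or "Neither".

Weak

The prototype pays 27; no prototype pays 15.
Strong: assigned the prototype, nets 27 − 2 = 25; deviating to no prototype nets 15.
Weak: assigned no prototype, nets 15; deviating to the prototype nets 27 − 5 = 22.
The Weak type gains 7 by deviating.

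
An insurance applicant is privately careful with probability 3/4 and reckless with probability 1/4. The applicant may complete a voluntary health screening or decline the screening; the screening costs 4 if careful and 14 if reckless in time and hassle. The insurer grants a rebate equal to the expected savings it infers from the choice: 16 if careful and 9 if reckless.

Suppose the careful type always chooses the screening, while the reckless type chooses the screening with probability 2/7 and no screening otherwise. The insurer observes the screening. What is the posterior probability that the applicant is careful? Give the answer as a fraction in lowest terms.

21/23

P(the screening) = (3/4)·1 + (1/4)·(2/7) = 23/28.
By Bayes' rule, P(careful | the screening) = (3/4) / (23/28) = 21/23.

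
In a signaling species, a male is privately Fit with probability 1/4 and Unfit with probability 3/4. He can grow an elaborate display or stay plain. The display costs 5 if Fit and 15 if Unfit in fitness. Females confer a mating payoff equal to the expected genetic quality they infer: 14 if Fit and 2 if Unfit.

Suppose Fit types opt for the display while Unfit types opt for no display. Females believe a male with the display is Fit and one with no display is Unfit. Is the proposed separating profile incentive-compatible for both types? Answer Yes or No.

Yes

Under these beliefs, the display earns mating payoff 14 and no display earns mating payoff 2.
Fit: the display nets 14 − 5 = 9; no display nets 2. Fit prefers the display.
Unfit: the display nets 14 − 15 = -1; no display nets 2. Unfit prefers no display.
Neither type deviates, so the separating profile is an equilibrium.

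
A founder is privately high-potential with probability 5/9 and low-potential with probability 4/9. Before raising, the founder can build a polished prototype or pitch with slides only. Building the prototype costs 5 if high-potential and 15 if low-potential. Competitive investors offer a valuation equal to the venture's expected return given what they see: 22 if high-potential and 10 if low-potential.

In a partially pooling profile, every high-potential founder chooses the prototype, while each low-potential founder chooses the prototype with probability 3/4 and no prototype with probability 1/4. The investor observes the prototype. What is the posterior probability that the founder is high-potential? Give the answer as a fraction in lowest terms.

P(the prototype) = (5/9)·1 + (4/9)·(3/4) = 8/9.
By Bayes' rule, P(high-potential | the prototype) = (5/9) / (8/9) = 5/8.

5/8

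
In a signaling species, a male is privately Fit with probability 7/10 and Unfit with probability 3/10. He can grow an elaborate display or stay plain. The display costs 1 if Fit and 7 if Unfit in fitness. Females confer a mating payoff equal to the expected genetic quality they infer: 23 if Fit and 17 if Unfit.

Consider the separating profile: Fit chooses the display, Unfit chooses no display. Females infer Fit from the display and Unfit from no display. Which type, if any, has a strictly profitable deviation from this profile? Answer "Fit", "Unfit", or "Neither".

The display pays 23; no display pays 17.
Fit: assigned the display, nets 23 − 1 = 22; deviating to no display nets 17.
Unfit: assigned no display, nets 17; deviating to the display nets 23 − 7 = 16.
Both types strictly prefer their assigned action; no profitable deviation.

Neither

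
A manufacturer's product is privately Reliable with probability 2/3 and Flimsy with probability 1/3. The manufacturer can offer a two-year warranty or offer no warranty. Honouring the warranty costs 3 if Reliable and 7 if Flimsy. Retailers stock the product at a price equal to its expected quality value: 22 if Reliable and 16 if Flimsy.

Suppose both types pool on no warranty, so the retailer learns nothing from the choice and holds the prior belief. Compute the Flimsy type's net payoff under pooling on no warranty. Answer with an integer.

20

Pooled price = 2/3·22 + 1/3·16 = 20.
Flimsy pays no cost for no warranty, so net payoff = 20.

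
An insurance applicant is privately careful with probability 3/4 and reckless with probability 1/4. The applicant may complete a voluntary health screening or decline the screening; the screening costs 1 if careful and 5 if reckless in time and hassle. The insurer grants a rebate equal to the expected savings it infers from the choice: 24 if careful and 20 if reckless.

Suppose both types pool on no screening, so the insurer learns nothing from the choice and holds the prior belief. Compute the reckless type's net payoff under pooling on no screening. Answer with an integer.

23

Pooled rebate = 3/4·24 + 1/4·20 = 23.
reckless pays no cost for no screening, so net payoff = 23.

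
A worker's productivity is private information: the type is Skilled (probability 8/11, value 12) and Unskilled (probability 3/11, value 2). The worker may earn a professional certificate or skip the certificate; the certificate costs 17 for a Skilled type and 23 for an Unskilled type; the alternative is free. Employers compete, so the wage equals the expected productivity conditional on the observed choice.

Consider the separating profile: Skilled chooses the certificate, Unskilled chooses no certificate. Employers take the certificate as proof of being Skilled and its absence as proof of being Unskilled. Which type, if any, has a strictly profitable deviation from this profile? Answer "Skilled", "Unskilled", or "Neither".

The certificate pays 12; no certificate pays 2.
Skilled: assigned the certificate, nets 12 − 17 = -5; deviating to no certificate nets 2.
Unskilled: assigned no certificate, nets 2; deviating to the certificate nets 12 − 23 = -11.
The Skilled type gains 7 by deviating.

Skilled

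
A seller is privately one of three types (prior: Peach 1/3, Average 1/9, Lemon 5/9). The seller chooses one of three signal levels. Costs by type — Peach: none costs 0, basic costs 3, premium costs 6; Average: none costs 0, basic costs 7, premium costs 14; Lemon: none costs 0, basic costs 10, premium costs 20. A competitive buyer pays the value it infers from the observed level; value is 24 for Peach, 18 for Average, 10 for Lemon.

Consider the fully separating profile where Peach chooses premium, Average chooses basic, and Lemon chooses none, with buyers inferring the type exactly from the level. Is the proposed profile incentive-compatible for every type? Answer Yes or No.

Separating prices: premium → 24, basic → 18, none → 10.
Peach (assigned premium): none: 10 − 0 = 10; basic: 18 − 3 = 15; premium: 24 − 6 = 18. Peach stays.
Average (assigned basic): none: 10 − 0 = 10; basic: 18 − 7 = 11; premium: 24 − 14 = 10. Average stays.
Lemon (assigned none): none: 10 − 0 = 10; basic: 18 − 10 = 8; premium: 24 − 20 = 4. Lemon stays.
Every type prefers its assigned level; separation holds.

Yes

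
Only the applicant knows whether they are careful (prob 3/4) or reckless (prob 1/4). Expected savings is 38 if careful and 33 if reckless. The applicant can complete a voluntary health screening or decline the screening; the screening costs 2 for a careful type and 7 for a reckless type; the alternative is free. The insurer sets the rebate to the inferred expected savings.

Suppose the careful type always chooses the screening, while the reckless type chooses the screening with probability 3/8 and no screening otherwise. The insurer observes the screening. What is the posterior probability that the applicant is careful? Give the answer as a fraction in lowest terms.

8/9

P(the screening) = (3/4)·1 + (1/4)·(3/8) = 27/32.
By Bayes' rule, P(careful | the screening) = (3/4) / (27/32) = 8/9.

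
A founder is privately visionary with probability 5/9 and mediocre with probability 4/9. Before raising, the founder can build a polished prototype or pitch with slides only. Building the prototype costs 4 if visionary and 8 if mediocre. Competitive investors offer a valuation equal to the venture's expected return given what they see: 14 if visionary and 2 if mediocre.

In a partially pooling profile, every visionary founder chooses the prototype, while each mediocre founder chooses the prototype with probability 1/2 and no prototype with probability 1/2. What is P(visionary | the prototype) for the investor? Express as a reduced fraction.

5/7

P(the prototype) = (5/9)·1 + (4/9)·(1/2) = 7/9.
By Bayes' rule, P(visionary | the prototype) = (5/9) / (7/9) = 5/7.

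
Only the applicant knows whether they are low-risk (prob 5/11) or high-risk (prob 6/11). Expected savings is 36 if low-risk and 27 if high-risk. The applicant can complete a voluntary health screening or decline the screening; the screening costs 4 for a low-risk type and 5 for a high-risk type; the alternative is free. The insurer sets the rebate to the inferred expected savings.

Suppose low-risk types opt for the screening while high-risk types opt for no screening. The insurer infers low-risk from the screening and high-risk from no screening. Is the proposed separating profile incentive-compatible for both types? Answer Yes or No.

Under these beliefs, the screening earns rebate 36 and no screening earns rebate 27.
low-risk: the screening nets 36 − 4 = 32; no screening nets 27. low-risk prefers the screening.
high-risk: the screening nets 36 − 5 = 31; no screening nets 27. high-risk would deviate to the screening.
high-risk has a profitable deviation, so the profile is not an equilibrium.

No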